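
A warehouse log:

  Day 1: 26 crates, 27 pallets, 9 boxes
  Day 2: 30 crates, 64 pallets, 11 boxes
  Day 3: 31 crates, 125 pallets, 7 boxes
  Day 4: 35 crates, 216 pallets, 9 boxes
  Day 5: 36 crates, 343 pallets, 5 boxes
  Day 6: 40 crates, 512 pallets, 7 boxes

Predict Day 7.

41 crates, 729 pallets, 3 boxes

Crates: alternating steps +4, +1, +4, +1, …; 26, 30, 31, 35, 36, 40 → 41.
Pallets: 27, 64, 125, 216, 343, 512 → 729 (perfect cubes: 3³, 4³, 5³, …).
Boxes: alternating steps +2, −4, +2, −4, …; 9, 11, 7, 9, 5, 7 → 3.
Putting it together: 41 crates, 729 pallets, 3 boxes.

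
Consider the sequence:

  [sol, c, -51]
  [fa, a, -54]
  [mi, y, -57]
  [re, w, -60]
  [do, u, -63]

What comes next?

Note — runs backward through the solfège scale do→ti: sol, fa, mi, re, do → ti.
Letter: c, a, y, w, u → s (letters move back 2 places in the alphabet, wrapping A→Z).
For the third part, −3 each step: -51, -54, -57, -60, -63 → -66.
Combining the parts gives [ti, s, -66].

[ti, s, -66]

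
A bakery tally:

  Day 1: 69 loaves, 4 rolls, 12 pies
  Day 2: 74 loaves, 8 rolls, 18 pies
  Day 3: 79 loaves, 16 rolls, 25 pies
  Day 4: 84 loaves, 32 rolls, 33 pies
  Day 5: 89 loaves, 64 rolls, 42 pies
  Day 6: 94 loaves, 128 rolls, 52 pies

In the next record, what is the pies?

Pies: 12, 18, 25, 33, 42, 52 → 63 (differences are 6, 7, 8, … (increasing by 1 each time)).

63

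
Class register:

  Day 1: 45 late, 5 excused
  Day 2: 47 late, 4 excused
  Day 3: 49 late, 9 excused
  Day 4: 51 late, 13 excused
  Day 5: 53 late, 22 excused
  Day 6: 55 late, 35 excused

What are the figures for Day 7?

Late: +2 each step; 45, 47, 49, 51, 53, 55 → 57.
For the excused, each term is the sum of the two before it: 5, 4, 9, 13, 22, 35 → 57.
Putting it together: 57 late, 57 excused.

57 late, 57 excused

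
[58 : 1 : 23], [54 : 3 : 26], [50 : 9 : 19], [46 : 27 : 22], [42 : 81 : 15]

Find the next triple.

For the first entry, −4 each step: 58, 54, 50, 46, 42 → 38.
For the second entry, ×3 each step: 1, 3, 9, 27, 81 → 243.
Third entry — alternating steps +3, −7, +3, −7, …: 23, 26, 19, 22, 15 → 18.
Combining the parts gives [38 : 243 : 18].

[38 : 243 : 18]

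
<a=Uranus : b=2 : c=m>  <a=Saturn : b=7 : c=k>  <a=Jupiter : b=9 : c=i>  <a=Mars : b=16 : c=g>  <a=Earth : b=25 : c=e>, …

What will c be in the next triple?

A: runs backward through the planets Mercury→Neptune, so Uranus, Saturn, Jupiter, Mars, Earth → Venus.
B: each term is the sum of the two before it, so 2, 7, 9, 16, 25 → 41.
For the c, letters move back 2 places in the alphabet: m, k, i, g, e → c.

c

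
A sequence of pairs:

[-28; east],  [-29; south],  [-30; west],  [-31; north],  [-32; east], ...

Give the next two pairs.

[-33; south], [-34; west]

First component goes -28, -29, -30, -31, -32 → -33 → -34 (−1 each step).
Direction goes east, south, west, north, east → south → west (repeats east → south → west → north).
Putting the parts together: [-33; south] and then [-34; west].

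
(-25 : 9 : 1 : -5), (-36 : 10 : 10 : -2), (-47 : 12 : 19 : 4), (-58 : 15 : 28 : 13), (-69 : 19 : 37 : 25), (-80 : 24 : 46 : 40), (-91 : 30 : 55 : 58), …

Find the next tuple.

(-102 : 37 : 64 : 79)

First part goes -25, -36, -47, -58, -69, -80, -91 → -102 (−11 each step).
Second part: differences are 1, 2, 3, … (increasing by 1 each time), so 9, 10, 12, 15, 19, 24, 30 → 37.
Third part: 1, 10, 19, 28, 37, 46, 55 → 64 (+9 each step).
Fourth part: -5, -2, 4, 13, 25, 40, 58 → 79 (differences are 3, 6, 9, … (increasing by 3 each time)).
Putting it together: (-102 : 37 : 64 : 79).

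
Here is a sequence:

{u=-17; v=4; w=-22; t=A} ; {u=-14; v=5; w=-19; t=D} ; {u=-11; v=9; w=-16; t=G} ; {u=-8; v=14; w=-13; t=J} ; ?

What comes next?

{u=-5; v=23; w=-10; t=M}

U: -17, -14, -11, -8 → -5 (+3 each step).
V: each term is the sum of the two before it; 4, 5, 9, 14 → 23.
For the w, always 5 less than the u: -22, -19, -16, -13 → -10.
T: letters move forward 3 places in the alphabet; A, D, G, J → M.
Combining the parts gives {u=-5; v=23; w=-10; t=M}.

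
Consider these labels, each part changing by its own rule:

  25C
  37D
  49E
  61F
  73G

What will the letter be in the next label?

Letter — letters move forward 1 place in the alphabet: C, D, E, F, G → H.

H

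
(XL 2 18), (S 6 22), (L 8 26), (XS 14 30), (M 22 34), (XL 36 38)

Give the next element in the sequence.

Size — repeats XL → S → L → XS → M: XL, S, L, XS, M, XL → S.
For the second slot, each term is the sum of the two before it: 2, 6, 8, 14, 22, 36 → 58.
Third slot: +4 each step; 18, 22, 26, 30, 34, 38 → 42.
Combining the parts gives (S 58 42).

(S 58 42)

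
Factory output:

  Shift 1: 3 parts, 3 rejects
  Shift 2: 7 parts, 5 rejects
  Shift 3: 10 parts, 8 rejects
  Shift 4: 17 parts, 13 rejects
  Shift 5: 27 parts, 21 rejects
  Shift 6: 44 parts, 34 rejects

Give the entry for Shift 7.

Parts — each term is the sum of the two before it: 3, 7, 10, 17, 27, 44 → 71.
For the rejects, each term is the sum of the two before it: 3, 5, 8, 13, 21, 34 → 55.
Combining the parts gives 71 parts, 55 rejects.

71 parts, 55 rejects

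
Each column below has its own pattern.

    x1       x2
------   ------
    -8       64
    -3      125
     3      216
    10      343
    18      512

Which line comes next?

Column x1 — differences are 5, 6, 7, … (increasing by 1 each time): -8, -3, 3, 10, 18 → 27.
Column x2 goes 64, 125, 216, 343, 512 → 729 (perfect cubes: 4³, 5³, 6³, …).
Combining the parts gives 27  729.

27  729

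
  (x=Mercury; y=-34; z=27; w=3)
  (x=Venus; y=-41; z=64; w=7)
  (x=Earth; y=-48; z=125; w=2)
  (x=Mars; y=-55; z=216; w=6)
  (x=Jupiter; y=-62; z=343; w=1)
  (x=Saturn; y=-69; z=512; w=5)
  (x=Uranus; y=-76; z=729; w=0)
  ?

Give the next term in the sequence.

X: Mercury, Venus, Earth, Mars, Jupiter, Saturn, Uranus → Neptune (runs through the planets Mercury→Neptune).
For the y, −7 each step: -34, -41, -48, -55, -62, -69, -76 → -83.
Z goes 27, 64, 125, 216, 343, 512, 729 → 1000 (perfect cubes: 3³, 4³, 5³, …).
W goes 3, 7, 2, 6, 1, 5, 0 → 4 (alternating steps +4, −5, +4, −5, …).
Combining the parts gives (x=Neptune; y=-83; z=1000; w=4).

(x=Neptune; y=-83; z=1000; w=4)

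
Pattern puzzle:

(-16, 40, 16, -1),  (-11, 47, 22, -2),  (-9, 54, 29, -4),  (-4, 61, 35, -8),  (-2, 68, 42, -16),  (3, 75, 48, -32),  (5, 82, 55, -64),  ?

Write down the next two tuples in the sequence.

First part: alternating steps +5, +2, +5, +2, …, so -16, -11, -9, -4, -2, 3, 5 → 10 → 12.
Second part goes 40, 47, 54, 61, 68, 75, 82 → 89 → 96 (+7 each step).
Third part goes 16, 22, 29, 35, 42, 48, 55 → 61 → 68 (alternating steps +6, +7, +6, +7, …).
Fourth part: ×2 each step, so -1, -2, -4, -8, -16, -32, -64 → -128 → -256.
So the next two tuples are (10, 89, 61, -128) and (12, 96, 68, -256).

(10, 89, 61, -128), (12, 96, 68, -256)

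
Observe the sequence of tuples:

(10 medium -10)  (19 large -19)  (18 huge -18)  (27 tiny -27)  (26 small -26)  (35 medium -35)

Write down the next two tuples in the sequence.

For the first coordinate, alternating steps +9, −1, +9, −1, …: 10, 19, 18, 27, 26, 35 → 34 → 43.
Size: repeats medium → large → huge → tiny → small; medium, large, huge, tiny, small, medium → large → huge.
Third coordinate — always the negative of the first coordinate: -10, -19, -18, -27, -26, -35 → -34 → -43.
Putting the parts together: (34 large -34) and then (43 huge -43).

(34 large -34), (43 huge -43)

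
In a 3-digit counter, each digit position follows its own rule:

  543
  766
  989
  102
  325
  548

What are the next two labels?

For the first digit, +2 each step, mod 10: 5, 7, 9, 1, 3, 5 → 7 → 9.
Second digit: +2 each step, mod 10; 4, 6, 8, 0, 2, 4 → 6 → 8.
Third digit: +3 each step, mod 10; 3, 6, 9, 2, 5, 8 → 1 → 4.
So the next two labels are 761 and 984.

761 then 984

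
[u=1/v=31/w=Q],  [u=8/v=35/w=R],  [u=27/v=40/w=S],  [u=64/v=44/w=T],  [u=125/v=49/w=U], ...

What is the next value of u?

216

U: perfect cubes: 1³, 2³, 3³, …; 1, 8, 27, 64, 125 → 216.
V: alternating steps +4, +5, +4, +5, …, so 31, 35, 40, 44, 49 → 53.
W goes Q, R, S, T, U → V (letters move forward 1 place in the alphabet).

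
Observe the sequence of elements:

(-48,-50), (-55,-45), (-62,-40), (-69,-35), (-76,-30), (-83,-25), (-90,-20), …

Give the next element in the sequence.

(-97,-15)

First entry — −7 each step: -48, -55, -62, -69, -76, -83, -90 → -97.
For the second entry, +5 each step: -50, -45, -40, -35, -30, -25, -20 → -15.
Combining the parts gives (-97,-15).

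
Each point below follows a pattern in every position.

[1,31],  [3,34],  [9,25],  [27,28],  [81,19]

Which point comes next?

[243,22]

First slot — ×3 each step: 1, 3, 9, 27, 81 → 243.
Second slot: alternating steps +3, −9, +3, −9, …, so 31, 34, 25, 28, 19 → 22.
Putting it together: [243,22].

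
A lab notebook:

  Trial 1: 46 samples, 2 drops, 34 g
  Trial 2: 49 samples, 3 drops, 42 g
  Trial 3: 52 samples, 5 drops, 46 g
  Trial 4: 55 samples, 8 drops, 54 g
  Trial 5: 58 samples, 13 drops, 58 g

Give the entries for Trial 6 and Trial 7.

Samples goes 46, 49, 52, 55, 58 → 61 → 64 (+3 each step).
Drops: each term is the sum of the two before it, so 2, 3, 5, 8, 13 → 21 → 34.
G — alternating steps +8, +4, +8, +4, …: 34, 42, 46, 54, 58 → 66 → 70.
Putting the parts together: 61 samples, 21 drops, 66 g and then 64 samples, 34 drops, 70 g.

61 samples, 21 drops, 66 g; 64 samples, 34 drops, 70 g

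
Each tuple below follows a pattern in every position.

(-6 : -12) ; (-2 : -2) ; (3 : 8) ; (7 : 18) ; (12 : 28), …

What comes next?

First part goes -6, -2, 3, 7, 12 → 16 (alternating steps +4, +5, +4, +5, …).
Second part goes -12, -2, 8, 18, 28 → 38 (+10 each step).
So the next tuple is (16 : 38).

(16 : 38)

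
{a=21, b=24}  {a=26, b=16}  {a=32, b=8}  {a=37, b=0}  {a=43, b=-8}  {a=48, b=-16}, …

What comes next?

{a=54, b=-24}

A: alternating steps +5, +6, +5, +6, …; 21, 26, 32, 37, 43, 48 → 54.
B: −8 each step; 24, 16, 8, 0, -8, -16 → -24.
Combining the parts gives {a=54, b=-24}.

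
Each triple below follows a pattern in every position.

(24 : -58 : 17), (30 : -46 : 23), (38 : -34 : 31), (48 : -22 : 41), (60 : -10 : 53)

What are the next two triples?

(74 : 2 : 67), (90 : 14 : 83)

For the first coordinate, differences are 6, 8, 10, … (increasing by 2 each time): 24, 30, 38, 48, 60 → 74 → 90.
Second coordinate goes -58, -46, -34, -22, -10 → 2 → 14 (+12 each step).
Third coordinate: always 7 less than the first coordinate; 17, 23, 31, 41, 53 → 67 → 83.
Putting the parts together: (74 : 2 : 67) and then (90 : 14 : 83).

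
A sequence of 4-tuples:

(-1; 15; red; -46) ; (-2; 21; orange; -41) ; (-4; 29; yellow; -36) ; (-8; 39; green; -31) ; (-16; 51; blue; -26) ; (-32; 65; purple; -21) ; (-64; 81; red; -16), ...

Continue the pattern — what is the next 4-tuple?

(-128; 99; orange; -11)

For the first part, ×2 each step: -1, -2, -4, -8, -16, -32, -64 → -128.
Second part: differences are 6, 8, 10, … (increasing by 2 each time); 15, 21, 29, 39, 51, 65, 81 → 99.
Colour: repeats red → orange → yellow → green → blue → purple, so red, orange, yellow, green, blue, purple, red → orange.
Fourth part goes -46, -41, -36, -31, -26, -21, -16 → -11 (+5 each step).
So the next 4-tuple is (-128; 99; orange; -11).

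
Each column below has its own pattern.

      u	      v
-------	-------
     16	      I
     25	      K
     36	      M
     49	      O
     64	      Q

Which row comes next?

Column u goes 16, 25, 36, 49, 64 → 81 (perfect squares: 4², 5², 6², …).
Column v: letters move forward 2 places in the alphabet; I, K, M, O, Q → S.
Combining the parts gives 81  S.

81  S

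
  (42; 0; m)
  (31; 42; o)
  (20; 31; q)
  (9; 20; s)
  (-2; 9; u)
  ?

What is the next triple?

(-13; -2; w)

First value — −11 each step: 42, 31, 20, 9, -2 → -13.
Second value: always the previous value of the first value, so 0, 42, 31, 20, 9 → -2.
Letter — letters move forward 2 places in the alphabet: m, o, q, s, u → w.
So the next triple is (-13; -2; w).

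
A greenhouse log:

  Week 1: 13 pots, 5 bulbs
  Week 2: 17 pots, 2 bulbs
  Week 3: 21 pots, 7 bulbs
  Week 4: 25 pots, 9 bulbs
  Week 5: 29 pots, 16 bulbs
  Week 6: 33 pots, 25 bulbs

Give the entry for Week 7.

37 pots, 41 bulbs

Pots goes 13, 17, 21, 25, 29, 33 → 37 (+4 each step).
Bulbs: each term is the sum of the two before it, so 5, 2, 7, 9, 16, 25 → 41.
So the next record is 37 pots, 41 bulbs.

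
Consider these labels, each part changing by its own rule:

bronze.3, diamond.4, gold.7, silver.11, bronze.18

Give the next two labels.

diamond.29, gold.47

Rank goes bronze, diamond, gold, silver, bronze → diamond → gold (repeats bronze → diamond → gold → silver).
Second component: 3, 4, 7, 11, 18 → 29 → 47 (each term is the sum of the two before it).
Putting the parts together: diamond.29 and then gold.47.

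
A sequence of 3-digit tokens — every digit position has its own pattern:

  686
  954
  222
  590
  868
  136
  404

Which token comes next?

First digit goes 6, 9, 2, 5, 8, 1, 4 → 7 (+3 each step, mod 10).
Second digit: −3 each step, mod 10, so 8, 5, 2, 9, 6, 3, 0 → 7.
For the third digit, −2 each step, mod 10: 6, 4, 2, 0, 8, 6, 4 → 2.
Combining the parts gives 772.

772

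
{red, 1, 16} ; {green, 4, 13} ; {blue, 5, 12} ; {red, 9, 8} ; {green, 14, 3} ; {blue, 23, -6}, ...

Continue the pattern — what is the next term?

Colour — repeats red → green → blue: red, green, blue, red, green, blue → red.
Second value — each term is the sum of the two before it: 1, 4, 5, 9, 14, 23 → 37.
Third value: together with the second value always sums to 17, so 16, 13, 12, 8, 3, -6 → -20.
Putting it together: {red, 37, -20}.

{red, 37, -20}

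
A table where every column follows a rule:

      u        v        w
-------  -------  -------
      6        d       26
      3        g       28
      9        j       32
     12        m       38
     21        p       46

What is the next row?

Column u goes 6, 3, 9, 12, 21 → 33 (each term is the sum of the two before it).
Column v goes d, g, j, m, p → s (letters move forward 3 places in the alphabet).
Column w: 26, 28, 32, 38, 46 → 56 (differences are 2, 4, 6, … (increasing by 2 each time)).
Putting it together: 33  s  56.

33  s  56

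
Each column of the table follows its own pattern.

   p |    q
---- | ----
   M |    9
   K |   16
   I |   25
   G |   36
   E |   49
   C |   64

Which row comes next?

A  81

Column p: letters move back 2 places in the alphabet, so M, K, I, G, E, C → A.
Column q — perfect squares: 3², 4², 5², …: 9, 16, 25, 36, 49, 64 → 81.
Putting it together: A  81.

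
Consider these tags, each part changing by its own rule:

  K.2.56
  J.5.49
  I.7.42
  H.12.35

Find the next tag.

For the letter, letters move back 1 place in the alphabet: K, J, I, H → G.
Second component: each term is the sum of the two before it, so 2, 5, 7, 12 → 19.
Third component: 56, 49, 42, 35 → 28 (−7 each step).
Putting it together: G.19.28.

G.19.28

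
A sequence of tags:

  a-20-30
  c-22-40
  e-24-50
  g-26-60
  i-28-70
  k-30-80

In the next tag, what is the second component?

32

Second component: 20, 22, 24, 26, 28, 30 → 32 (+2 each step).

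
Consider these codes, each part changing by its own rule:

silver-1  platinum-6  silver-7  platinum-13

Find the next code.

silver-20

Metal: alternates silver ↔ platinum; silver, platinum, silver, platinum → silver.
Second component: each term is the sum of the two before it; 1, 6, 7, 13 → 20.
Putting it together: silver-20.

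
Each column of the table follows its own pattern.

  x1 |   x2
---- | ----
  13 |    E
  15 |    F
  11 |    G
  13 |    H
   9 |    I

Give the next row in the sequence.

Column x1 — alternating steps +2, −4, +2, −4, …: 13, 15, 11, 13, 9 → 11.
Column x2: letters move forward 1 place in the alphabet; E, F, G, H, I → J.
So the next row is 11  J.

11  J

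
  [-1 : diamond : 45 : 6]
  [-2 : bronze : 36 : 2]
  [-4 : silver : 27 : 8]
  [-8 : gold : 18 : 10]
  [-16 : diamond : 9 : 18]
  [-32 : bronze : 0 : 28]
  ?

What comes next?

First component: -1, -2, -4, -8, -16, -32 → -64 (×2 each step).
Rank goes diamond, bronze, silver, gold, diamond, bronze → silver (repeats diamond → bronze → silver → gold).
Third component: 45, 36, 27, 18, 9, 0 → -9 (−9 each step).
For the fourth component, each term is the sum of the two before it: 6, 2, 8, 10, 18, 28 → 46.
So the next element is [-64 : silver : -9 : 46].

[-64 : silver : -9 : 46]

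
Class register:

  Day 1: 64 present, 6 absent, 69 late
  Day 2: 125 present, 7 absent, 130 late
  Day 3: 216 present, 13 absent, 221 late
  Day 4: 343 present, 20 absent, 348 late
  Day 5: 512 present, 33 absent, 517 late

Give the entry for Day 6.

729 present, 53 absent, 734 late

Present: perfect cubes: 4³, 5³, 6³, …, so 64, 125, 216, 343, 512 → 729.
Absent: each term is the sum of the two before it; 6, 7, 13, 20, 33 → 53.
Late: 69, 130, 221, 348, 517 → 734 (always 5 more than the present).
Putting it together: 729 present, 53 absent, 734 late.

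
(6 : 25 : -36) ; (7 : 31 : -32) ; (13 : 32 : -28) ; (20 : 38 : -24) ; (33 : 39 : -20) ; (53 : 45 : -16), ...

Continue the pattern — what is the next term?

First part — each term is the sum of the two before it: 6, 7, 13, 20, 33, 53 → 86.
For the second part, alternating steps +6, +1, +6, +1, …: 25, 31, 32, 38, 39, 45 → 46.
Third part goes -36, -32, -28, -24, -20, -16 → -12 (+4 each step).
So the next term is (86 : 46 : -12).

(86 : 46 : -12)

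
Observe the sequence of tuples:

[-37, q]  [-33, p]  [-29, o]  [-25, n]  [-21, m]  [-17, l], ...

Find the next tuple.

For the first part, +4 each step: -37, -33, -29, -25, -21, -17 → -13.
For the letter, letters move back 1 place in the alphabet: q, p, o, n, m, l → k.
So the next tuple is [-13, k].

[-13, k]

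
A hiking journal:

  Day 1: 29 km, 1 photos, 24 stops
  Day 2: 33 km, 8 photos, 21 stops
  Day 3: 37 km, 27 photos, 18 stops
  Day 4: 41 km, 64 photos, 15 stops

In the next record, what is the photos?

125

Km: 29, 33, 37, 41 → 45 (+4 each step).
Photos — perfect cubes: 1³, 2³, 3³, …: 1, 8, 27, 64 → 125.
Stops — −3 each step: 24, 21, 18, 15 → 12.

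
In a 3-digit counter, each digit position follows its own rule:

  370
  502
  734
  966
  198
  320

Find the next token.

552

First digit: +2 each step, mod 10, so 3, 5, 7, 9, 1, 3 → 5.
For the second digit, +3 each step, mod 10: 7, 0, 3, 6, 9, 2 → 5.
Third digit: +2 each step, mod 10; 0, 2, 4, 6, 8, 0 → 2.
Putting it together: 552.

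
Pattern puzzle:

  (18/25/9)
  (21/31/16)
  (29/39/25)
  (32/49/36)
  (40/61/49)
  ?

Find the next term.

(43/75/64)

For the first part, alternating steps +3, +8, +3, +8, …: 18, 21, 29, 32, 40 → 43.
Second part: differences are 6, 8, 10, … (increasing by 2 each time), so 25, 31, 39, 49, 61 → 75.
Third part: perfect squares: 3², 4², 5², …; 9, 16, 25, 36, 49 → 64.
Combining the parts gives (43/75/64).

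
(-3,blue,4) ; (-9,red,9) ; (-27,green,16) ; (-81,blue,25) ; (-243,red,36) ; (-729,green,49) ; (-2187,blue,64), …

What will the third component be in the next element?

81

Third component — perfect squares: 2², 3², 4², …: 4, 9, 16, 25, 36, 49, 64 → 81.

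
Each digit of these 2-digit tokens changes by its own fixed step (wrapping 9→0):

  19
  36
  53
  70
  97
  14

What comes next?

For the first digit, +2 each step, mod 10: 1, 3, 5, 7, 9, 1 → 3.
Second digit: −3 each step, mod 10; 9, 6, 3, 0, 7, 4 → 1.
Combining the parts gives 31.

31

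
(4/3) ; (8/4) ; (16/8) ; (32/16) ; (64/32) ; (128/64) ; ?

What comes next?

First component: 4, 8, 16, 32, 64, 128 → 256 (×2 each step).
Second component: 3, 4, 8, 16, 32, 64 → 128 (always the previous value of the first component).
Combining the parts gives (256/128).

(256/128)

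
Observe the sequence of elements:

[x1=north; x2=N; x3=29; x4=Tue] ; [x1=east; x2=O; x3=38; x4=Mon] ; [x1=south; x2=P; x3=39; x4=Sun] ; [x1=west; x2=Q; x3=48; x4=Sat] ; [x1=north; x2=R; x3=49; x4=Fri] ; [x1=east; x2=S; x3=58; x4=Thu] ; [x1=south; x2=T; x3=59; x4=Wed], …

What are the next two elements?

X1: repeats north → east → south → west; north, east, south, west, north, east, south → west → north.
X2: N, O, P, Q, R, S, T → U → V (letters move forward 1 place in the alphabet).
X3: 29, 38, 39, 48, 49, 58, 59 → 68 → 69 (alternating steps +9, +1, +9, +1, …).
X4 goes Tue, Mon, Sun, Sat, Fri, Thu, Wed → Tue → Mon (runs backward through the weekdays Mon→Sun).
So the next two elements are [x1=west; x2=U; x3=68; x4=Tue] and [x1=north; x2=V; x3=69; x4=Mon].

[x1=west; x2=U; x3=68; x4=Tue], [x1=north; x2=V; x3=69; x4=Mon]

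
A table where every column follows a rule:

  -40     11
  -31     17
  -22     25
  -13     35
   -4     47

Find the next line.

First component: +9 each step, so -40, -31, -22, -13, -4 → 5.
Second component: differences are 6, 8, 10, … (increasing by 2 each time), so 11, 17, 25, 35, 47 → 61.
Putting it together: 5  61.

5  61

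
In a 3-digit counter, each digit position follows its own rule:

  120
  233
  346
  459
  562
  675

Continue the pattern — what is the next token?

First digit goes 1, 2, 3, 4, 5, 6 → 7 (+1 each step, mod 10).
Second digit: 2, 3, 4, 5, 6, 7 → 8 (+1 each step, mod 10).
Third digit — +3 each step, mod 10: 0, 3, 6, 9, 2, 5 → 8.
So the next token is 788.

788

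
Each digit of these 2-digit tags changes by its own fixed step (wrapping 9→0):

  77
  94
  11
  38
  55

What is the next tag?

72

First digit — +2 each step, mod 10: 7, 9, 1, 3, 5 → 7.
Second digit — −3 each step, mod 10: 7, 4, 1, 8, 5 → 2.
Putting it together: 72.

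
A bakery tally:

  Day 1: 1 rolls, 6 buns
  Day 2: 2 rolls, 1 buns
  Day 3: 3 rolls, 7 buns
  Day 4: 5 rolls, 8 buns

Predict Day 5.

Rolls — each term is the sum of the two before it: 1, 2, 3, 5 → 8.
Buns — each term is the sum of the two before it: 6, 1, 7, 8 → 15.
Combining the parts gives 8 rolls, 15 buns.

8 rolls, 15 buns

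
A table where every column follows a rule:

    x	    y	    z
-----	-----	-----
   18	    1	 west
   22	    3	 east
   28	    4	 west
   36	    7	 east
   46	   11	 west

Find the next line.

Column x: differences are 4, 6, 8, … (increasing by 2 each time), so 18, 22, 28, 36, 46 → 58.
Column y: each term is the sum of the two before it; 1, 3, 4, 7, 11 → 18.
For the column z, alternates west ↔ east: west, east, west, east, west → east.
Combining the parts gives 58  18  east.

58  18  east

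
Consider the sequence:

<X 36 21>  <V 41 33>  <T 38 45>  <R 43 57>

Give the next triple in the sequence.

Letter goes X, V, T, R → P (letters move back 2 places in the alphabet).
Second entry: alternating steps +5, −3, +5, −3, …; 36, 41, 38, 43 → 40.
For the third entry, +12 each step: 21, 33, 45, 57 → 69.
Combining the parts gives <P 40 69>.

<P 40 69>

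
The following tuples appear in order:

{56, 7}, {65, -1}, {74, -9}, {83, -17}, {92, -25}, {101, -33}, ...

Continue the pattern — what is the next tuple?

First entry: 56, 65, 74, 83, 92, 101 → 110 (+9 each step).
Second entry goes 7, -1, -9, -17, -25, -33 → -41 (−8 each step).
Combining the parts gives {110, -41}.

{110, -41}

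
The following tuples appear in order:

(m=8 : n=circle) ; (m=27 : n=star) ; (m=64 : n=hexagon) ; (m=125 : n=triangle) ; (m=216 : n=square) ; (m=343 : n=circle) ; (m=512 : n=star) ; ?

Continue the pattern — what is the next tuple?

M: perfect cubes: 2³, 3³, 4³, …; 8, 27, 64, 125, 216, 343, 512 → 729.
For the n, repeats circle → star → hexagon → triangle → square: circle, star, hexagon, triangle, square, circle, star → hexagon.
Putting it together: (m=729 : n=hexagon).

(m=729 : n=hexagon)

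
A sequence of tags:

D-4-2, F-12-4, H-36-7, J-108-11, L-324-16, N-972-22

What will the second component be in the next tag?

For the second component, ×3 each step: 4, 12, 36, 108, 324, 972 → 2916.

2916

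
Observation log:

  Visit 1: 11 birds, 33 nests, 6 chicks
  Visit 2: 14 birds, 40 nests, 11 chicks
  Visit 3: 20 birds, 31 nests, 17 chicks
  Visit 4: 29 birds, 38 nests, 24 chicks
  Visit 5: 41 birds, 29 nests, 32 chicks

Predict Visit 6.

Birds goes 11, 14, 20, 29, 41 → 56 (differences are 3, 6, 9, … (increasing by 3 each time)).
Nests: 33, 40, 31, 38, 29 → 36 (alternating steps +7, −9, +7, −9, …).
Chicks: 6, 11, 17, 24, 32 → 41 (differences are 5, 6, 7, … (increasing by 1 each time)).
So the next record is 56 birds, 36 nests, 41 chicks.

56 birds, 36 nests, 41 chicks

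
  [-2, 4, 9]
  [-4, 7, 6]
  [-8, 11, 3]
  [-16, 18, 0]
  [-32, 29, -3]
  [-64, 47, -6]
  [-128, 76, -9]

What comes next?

First coordinate: ×2 each step; -2, -4, -8, -16, -32, -64, -128 → -256.
Second coordinate: each term is the sum of the two before it; 4, 7, 11, 18, 29, 47, 76 → 123.
Third coordinate: −3 each step, so 9, 6, 3, 0, -3, -6, -9 → -12.
So the next term is [-256, 123, -12].

[-256, 123, -12]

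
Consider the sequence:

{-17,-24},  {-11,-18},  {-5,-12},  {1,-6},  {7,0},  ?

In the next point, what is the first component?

First component: +6 each step, so -17, -11, -5, 1, 7 → 13.

13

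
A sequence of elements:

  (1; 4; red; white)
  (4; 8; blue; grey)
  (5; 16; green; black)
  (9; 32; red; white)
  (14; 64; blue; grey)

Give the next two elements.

(23; 128; green; black), (37; 256; red; white)

First component: each term is the sum of the two before it, so 1, 4, 5, 9, 14 → 23 → 37.
Second component — ×2 each step: 4, 8, 16, 32, 64 → 128 → 256.
Colour: repeats red → blue → green; red, blue, green, red, blue → green → red.
For the shade, repeats white → grey → black: white, grey, black, white, grey → black → white.
So the next two elements are (23; 128; green; black) and (37; 256; red; white).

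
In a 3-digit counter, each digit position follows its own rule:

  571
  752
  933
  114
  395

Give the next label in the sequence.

576

For the first digit, +2 each step, mod 10: 5, 7, 9, 1, 3 → 5.
For the second digit, −2 each step, mod 10: 7, 5, 3, 1, 9 → 7.
Third digit goes 1, 2, 3, 4, 5 → 6 (+1 each step, mod 10).
Combining the parts gives 576.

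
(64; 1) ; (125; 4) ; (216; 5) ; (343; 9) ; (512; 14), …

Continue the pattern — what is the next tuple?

First component — perfect cubes: 4³, 5³, 6³, …: 64, 125, 216, 343, 512 → 729.
For the second component, each term is the sum of the two before it: 1, 4, 5, 9, 14 → 23.
So the next tuple is (729; 23).

(729; 23)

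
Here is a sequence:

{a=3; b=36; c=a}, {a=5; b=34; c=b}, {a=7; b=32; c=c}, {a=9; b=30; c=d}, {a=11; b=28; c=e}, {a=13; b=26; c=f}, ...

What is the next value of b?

A: +2 each step, so 3, 5, 7, 9, 11, 13 → 15.
For the b, together with the a always sums to 39: 36, 34, 32, 30, 28, 26 → 24.

24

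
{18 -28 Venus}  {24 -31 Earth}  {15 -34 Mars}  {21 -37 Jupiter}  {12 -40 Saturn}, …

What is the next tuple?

{18 -43 Uranus}

For the first slot, alternating steps +6, −9, +6, −9, …: 18, 24, 15, 21, 12 → 18.
Second slot: -28, -31, -34, -37, -40 → -43 (−3 each step).
Planet goes Venus, Earth, Mars, Jupiter, Saturn → Uranus (runs through the planets Mercury→Neptune).
Putting it together: {18 -43 Uranus}.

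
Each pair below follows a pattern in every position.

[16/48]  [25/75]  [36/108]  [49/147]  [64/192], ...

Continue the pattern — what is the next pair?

First slot goes 16, 25, 36, 49, 64 → 81 (perfect squares: 4², 5², 6², …).
Second slot: always 3 × the first slot; 48, 75, 108, 147, 192 → 243.
So the next pair is [81/243].

[81/243]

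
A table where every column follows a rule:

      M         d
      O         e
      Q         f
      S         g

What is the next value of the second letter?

h

First letter: M, O, Q, S → U (letters move forward 2 places in the alphabet).
Second letter — letters move forward 1 place in the alphabet: d, e, f, g → h.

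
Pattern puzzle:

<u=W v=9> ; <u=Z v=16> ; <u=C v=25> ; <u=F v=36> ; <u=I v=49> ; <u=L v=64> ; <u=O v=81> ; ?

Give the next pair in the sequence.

U: letters move forward 3 places in the alphabet, wrapping Z→A; W, Z, C, F, I, L, O → R.
V: perfect squares: 3², 4², 5², …; 9, 16, 25, 36, 49, 64, 81 → 100.
Combining the parts gives <u=R v=100>.

<u=R v=100>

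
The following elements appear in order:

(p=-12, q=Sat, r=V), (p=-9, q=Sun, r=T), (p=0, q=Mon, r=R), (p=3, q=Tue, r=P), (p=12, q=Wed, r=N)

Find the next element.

(p=15, q=Thu, r=L)

P goes -12, -9, 0, 3, 12 → 15 (alternating steps +3, +9, +3, +9, …).
Q: runs through the weekdays Mon→Sun, so Sat, Sun, Mon, Tue, Wed → Thu.
R: letters move back 2 places in the alphabet; V, T, R, P, N → L.
So the next element is (p=15, q=Thu, r=L).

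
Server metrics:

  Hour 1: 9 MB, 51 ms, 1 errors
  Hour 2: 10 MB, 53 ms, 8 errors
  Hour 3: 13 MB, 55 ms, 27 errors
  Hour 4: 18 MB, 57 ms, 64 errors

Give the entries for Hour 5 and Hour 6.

25 MB, 59 ms, 125 errors; 34 MB, 61 ms, 216 errors

MB: differences are 1, 3, 5, … (increasing by 2 each time); 9, 10, 13, 18 → 25 → 34.
Ms: +2 each step; 51, 53, 55, 57 → 59 → 61.
Errors — perfect cubes: 1³, 2³, 3³, …: 1, 8, 27, 64 → 125 → 216.
So the next two lines are 25 MB, 59 ms, 125 errors and 34 MB, 61 ms, 216 errors.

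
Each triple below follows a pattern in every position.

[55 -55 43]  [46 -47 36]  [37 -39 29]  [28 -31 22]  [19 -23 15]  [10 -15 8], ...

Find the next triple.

First coordinate: 55, 46, 37, 28, 19, 10 → 1 (−9 each step).
Second coordinate — +8 each step: -55, -47, -39, -31, -23, -15 → -7.
Third coordinate: −7 each step, so 43, 36, 29, 22, 15, 8 → 1.
Putting it together: [1 -7 1].

[1 -7 1]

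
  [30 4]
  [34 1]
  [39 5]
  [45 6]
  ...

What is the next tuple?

[52 11]

First component goes 30, 34, 39, 45 → 52 (differences are 4, 5, 6, … (increasing by 1 each time)).
Second component — each term is the sum of the two before it: 4, 1, 5, 6 → 11.
Putting it together: [52 11].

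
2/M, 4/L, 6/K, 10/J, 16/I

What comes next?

First component goes 2, 4, 6, 10, 16 → 26 (each term is the sum of the two before it).
Letter: letters move back 1 place in the alphabet, so M, L, K, J, I → H.
So the next label is 26/H.

26/H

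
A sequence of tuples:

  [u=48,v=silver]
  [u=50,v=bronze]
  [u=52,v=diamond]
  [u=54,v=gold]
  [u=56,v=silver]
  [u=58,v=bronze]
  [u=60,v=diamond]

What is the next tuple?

[u=62,v=gold]

For the u, +2 each step: 48, 50, 52, 54, 56, 58, 60 → 62.
For the v, repeats silver → bronze → diamond → gold: silver, bronze, diamond, gold, silver, bronze, diamond → gold.
Putting it together: [u=62,v=gold].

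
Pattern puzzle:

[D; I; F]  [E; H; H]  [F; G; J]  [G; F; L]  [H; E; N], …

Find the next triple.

First letter: letters move forward 1 place in the alphabet; D, E, F, G, H → I.
Second letter: letters move back 1 place in the alphabet; I, H, G, F, E → D.
Third letter: letters move forward 2 places in the alphabet, so F, H, J, L, N → P.
Combining the parts gives [I; D; P].

[I; D; P]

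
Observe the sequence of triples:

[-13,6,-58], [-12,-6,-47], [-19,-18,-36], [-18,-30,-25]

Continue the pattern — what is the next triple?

First slot: -13, -12, -19, -18 → -25 (alternating steps +1, −7, +1, −7, …).
Second slot — −12 each step: 6, -6, -18, -30 → -42.
Third slot: +11 each step; -58, -47, -36, -25 → -14.
Combining the parts gives [-25,-42,-14].

[-25,-42,-14]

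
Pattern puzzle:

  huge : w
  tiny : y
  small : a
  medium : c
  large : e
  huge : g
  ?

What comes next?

Size: repeats huge → tiny → small → medium → large; huge, tiny, small, medium, large, huge → tiny.
Letter: w, y, a, c, e, g → i (letters move forward 2 places in the alphabet, wrapping Z→A).
Putting it together: tiny : i.

tiny : i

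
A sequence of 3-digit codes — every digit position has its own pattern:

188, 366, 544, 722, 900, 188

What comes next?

366

For the first digit, +2 each step, mod 10: 1, 3, 5, 7, 9, 1 → 3.
Second digit: −2 each step, mod 10; 8, 6, 4, 2, 0, 8 → 6.
Third digit — −2 each step, mod 10: 8, 6, 4, 2, 0, 8 → 6.
So the next code is 366.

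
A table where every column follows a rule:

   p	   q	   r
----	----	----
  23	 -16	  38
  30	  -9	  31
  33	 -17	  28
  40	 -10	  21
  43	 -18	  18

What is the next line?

Column p: 23, 30, 33, 40, 43 → 50 (alternating steps +7, +3, +7, +3, …).
Column q — alternating steps +7, −8, +7, −8, …: -16, -9, -17, -10, -18 → -11.
Column r goes 38, 31, 28, 21, 18 → 11 (together with the column p always sums to 61).
Combining the parts gives 50  -11  11.

50  -11  11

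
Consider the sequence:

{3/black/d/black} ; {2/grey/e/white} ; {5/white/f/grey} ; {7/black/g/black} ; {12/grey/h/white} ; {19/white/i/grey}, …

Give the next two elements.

{31/black/j/black}, {50/grey/k/white}

First slot: each term is the sum of the two before it; 3, 2, 5, 7, 12, 19 → 31 → 50.
First shade: black, grey, white, black, grey, white → black → grey (repeats black → grey → white).
Letter: letters move forward 1 place in the alphabet; d, e, f, g, h, i → j → k.
Second shade: repeats black → white → grey; black, white, grey, black, white, grey → black → white.
Putting the parts together: {31/black/j/black} and then {50/grey/k/white}.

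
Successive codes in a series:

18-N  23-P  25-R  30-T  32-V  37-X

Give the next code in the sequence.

First component — alternating steps +5, +2, +5, +2, …: 18, 23, 25, 30, 32, 37 → 39.
For the letter, letters move forward 2 places in the alphabet: N, P, R, T, V, X → Z.
Putting it together: 39-Z.

39-Z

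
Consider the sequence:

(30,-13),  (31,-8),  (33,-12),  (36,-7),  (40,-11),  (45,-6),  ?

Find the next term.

(51,-10)

First entry — differences are 1, 2, 3, … (increasing by 1 each time): 30, 31, 33, 36, 40, 45 → 51.
Second entry — alternating steps +5, −4, +5, −4, …: -13, -8, -12, -7, -11, -6 → -10.
So the next term is (51,-10).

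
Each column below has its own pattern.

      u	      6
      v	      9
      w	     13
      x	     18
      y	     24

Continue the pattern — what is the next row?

Letter: u, v, w, x, y → z (letters move forward 1 place in the alphabet).
For the second component, differences are 3, 4, 5, … (increasing by 1 each time): 6, 9, 13, 18, 24 → 31.
So the next row is z  31.

z  31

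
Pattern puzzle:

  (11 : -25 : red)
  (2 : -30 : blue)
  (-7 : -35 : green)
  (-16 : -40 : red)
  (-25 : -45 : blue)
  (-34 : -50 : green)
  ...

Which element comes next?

(-43 : -55 : red)

First component goes 11, 2, -7, -16, -25, -34 → -43 (−9 each step).
For the second component, −5 each step: -25, -30, -35, -40, -45, -50 → -55.
Colour: repeats red → blue → green; red, blue, green, red, blue, green → red.
Putting it together: (-43 : -55 : red).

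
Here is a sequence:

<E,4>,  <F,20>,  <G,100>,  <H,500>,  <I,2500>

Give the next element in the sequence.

Letter: E, F, G, H, I → J (letters move forward 1 place in the alphabet).
Second coordinate: ×5 each step, so 4, 20, 100, 500, 2500 → 12500.
Putting it together: <J,12500>.

<J,12500>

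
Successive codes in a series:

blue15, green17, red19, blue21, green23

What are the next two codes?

Colour: blue, green, red, blue, green → red → blue (repeats blue → green → red).
For the second component, +2 each step: 15, 17, 19, 21, 23 → 25 → 27.
So the next two codes are red25 and blue27.

red25 then blue27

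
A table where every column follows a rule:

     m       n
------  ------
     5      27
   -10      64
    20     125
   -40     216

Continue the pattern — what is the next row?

Column m: ×(-2) each step; 5, -10, 20, -40 → 80.
Column n: 27, 64, 125, 216 → 343 (perfect cubes: 3³, 4³, 5³, …).
So the next row is 80  343.

80  343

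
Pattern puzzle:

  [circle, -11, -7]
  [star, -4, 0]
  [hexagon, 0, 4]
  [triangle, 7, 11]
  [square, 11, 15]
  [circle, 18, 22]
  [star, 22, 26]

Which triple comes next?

[hexagon, 29, 33]

Shape: circle, star, hexagon, triangle, square, circle, star → hexagon (repeats circle → star → hexagon → triangle → square).
Second entry: alternating steps +7, +4, +7, +4, …, so -11, -4, 0, 7, 11, 18, 22 → 29.
Third entry: -7, 0, 4, 11, 15, 22, 26 → 33 (always 4 more than the second entry).
So the next triple is [hexagon, 29, 33].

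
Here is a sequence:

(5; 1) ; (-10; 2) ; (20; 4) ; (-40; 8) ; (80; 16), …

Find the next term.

(-160; 32)

First part: 5, -10, 20, -40, 80 → -160 (×(-2) each step).
Second part: 1, 2, 4, 8, 16 → 32 (×2 each step).
Combining the parts gives (-160; 32).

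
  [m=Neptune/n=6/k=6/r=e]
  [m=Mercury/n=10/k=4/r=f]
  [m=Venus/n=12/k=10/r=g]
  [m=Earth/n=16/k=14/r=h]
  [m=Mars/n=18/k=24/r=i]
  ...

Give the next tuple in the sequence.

For the m, runs through the planets Mercury→Neptune: Neptune, Mercury, Venus, Earth, Mars → Jupiter.
N goes 6, 10, 12, 16, 18 → 22 (alternating steps +4, +2, +4, +2, …).
K — each term is the sum of the two before it: 6, 4, 10, 14, 24 → 38.
R: letters move forward 1 place in the alphabet; e, f, g, h, i → j.
Putting it together: [m=Jupiter/n=22/k=38/r=j].

[m=Jupiter/n=22/k=38/r=j]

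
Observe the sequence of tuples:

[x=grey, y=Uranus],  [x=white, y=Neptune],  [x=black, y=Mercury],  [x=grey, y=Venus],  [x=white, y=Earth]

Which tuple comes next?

[x=black, y=Mars]

X — repeats grey → white → black: grey, white, black, grey, white → black.
Y: Uranus, Neptune, Mercury, Venus, Earth → Mars (runs through the planets Mercury→Neptune).
Putting it together: [x=black, y=Mars].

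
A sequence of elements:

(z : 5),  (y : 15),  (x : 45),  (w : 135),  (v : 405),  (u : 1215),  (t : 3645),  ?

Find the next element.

(s : 10935)

For the letter, letters move back 1 place in the alphabet: z, y, x, w, v, u, t → s.
Second entry: 5, 15, 45, 135, 405, 1215, 3645 → 10935 (×3 each step).
So the next element is (s : 10935).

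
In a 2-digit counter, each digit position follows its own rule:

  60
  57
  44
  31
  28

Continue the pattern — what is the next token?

15

For the first digit, −1 each step, mod 10: 6, 5, 4, 3, 2 → 1.
Second digit: −3 each step, mod 10; 0, 7, 4, 1, 8 → 5.
So the next token is 15.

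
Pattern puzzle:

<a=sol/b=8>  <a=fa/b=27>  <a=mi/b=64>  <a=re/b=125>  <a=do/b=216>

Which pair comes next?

<a=ti/b=343>

A: runs backward through the solfège scale do→ti, so sol, fa, mi, re, do → ti.
B goes 8, 27, 64, 125, 216 → 343 (perfect cubes: 2³, 3³, 4³, …).
So the next pair is <a=ti/b=343>.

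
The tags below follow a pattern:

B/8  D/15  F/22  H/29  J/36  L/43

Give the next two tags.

N/50, P/57

Letter — letters move forward 2 places in the alphabet: B, D, F, H, J, L → N → P.
Second component: 8, 15, 22, 29, 36, 43 → 50 → 57 (+7 each step).
Putting the parts together: N/50 and then P/57.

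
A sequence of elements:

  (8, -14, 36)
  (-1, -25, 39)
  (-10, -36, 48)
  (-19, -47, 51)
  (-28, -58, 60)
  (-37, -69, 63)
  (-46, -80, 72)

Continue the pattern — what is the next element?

First component goes 8, -1, -10, -19, -28, -37, -46 → -55 (−9 each step).
Second component: −11 each step, so -14, -25, -36, -47, -58, -69, -80 → -91.
Third component: alternating steps +3, +9, +3, +9, …; 36, 39, 48, 51, 60, 63, 72 → 75.
So the next element is (-55, -91, 75).

(-55, -91, 75)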